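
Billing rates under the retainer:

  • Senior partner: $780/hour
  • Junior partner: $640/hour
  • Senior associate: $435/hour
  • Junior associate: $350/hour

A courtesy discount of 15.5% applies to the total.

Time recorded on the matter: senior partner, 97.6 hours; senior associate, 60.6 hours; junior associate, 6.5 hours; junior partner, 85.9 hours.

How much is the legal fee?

$134,980.30

Senior partner: 97.6 × $780 = $76,128.00
Junior partner: 85.9 × $640 = $54,976.00
Senior associate: 60.6 × $435 = $26,361.00
Junior associate: 6.5 × $350 = $2,275.00
Subtotal: $159,740.00
Less 15.5% discount: −$24,759.70
Total: $159,740.00 − $24,759.70 = $134,980.30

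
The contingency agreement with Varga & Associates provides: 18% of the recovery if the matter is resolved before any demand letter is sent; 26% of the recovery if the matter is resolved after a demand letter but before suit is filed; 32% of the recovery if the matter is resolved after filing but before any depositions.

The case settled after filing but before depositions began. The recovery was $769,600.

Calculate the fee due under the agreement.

The matter settled after filing but before depositions began, so the 32% rate applies.
$769,600 × 32% = $246,272.00

$246,272.00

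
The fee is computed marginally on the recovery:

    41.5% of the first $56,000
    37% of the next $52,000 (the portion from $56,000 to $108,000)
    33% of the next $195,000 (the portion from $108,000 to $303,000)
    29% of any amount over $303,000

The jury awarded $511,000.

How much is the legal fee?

First $56,000 at 41.5% = $23,240.00
Next $52,000 at 37% = $19,240.00
Next $195,000 at 33% = $64,350.00
Remaining $208,000 at 29% = $60,320.00
Fee: $23,240.00 + $19,240.00 + $64,350.00 + $60,320.00 = $167,150.00

$167,150.00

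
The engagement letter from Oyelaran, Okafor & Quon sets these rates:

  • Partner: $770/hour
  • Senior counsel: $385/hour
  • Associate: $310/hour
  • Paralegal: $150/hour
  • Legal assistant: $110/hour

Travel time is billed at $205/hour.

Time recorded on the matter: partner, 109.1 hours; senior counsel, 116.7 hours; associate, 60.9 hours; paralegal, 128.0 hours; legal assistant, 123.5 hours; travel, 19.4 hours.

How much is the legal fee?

$184,577.50

Partner: 109.1 × $770 = $84,007.00
Senior counsel: 116.7 × $385 = $44,929.50
Associate: 60.9 × $310 = $18,879.00
Paralegal: 128.0 × $150 = $19,200.00
Legal assistant: 123.5 × $110 = $13,585.00
Subtotal: $84,007.00 + $44,929.50 + $18,879.00 + $19,200.00 + $13,585.00 = $180,600.50
Travel: 19.4 × $205 = $3,977.00
Total: $180,600.50 + $3,977.00 = $184,577.50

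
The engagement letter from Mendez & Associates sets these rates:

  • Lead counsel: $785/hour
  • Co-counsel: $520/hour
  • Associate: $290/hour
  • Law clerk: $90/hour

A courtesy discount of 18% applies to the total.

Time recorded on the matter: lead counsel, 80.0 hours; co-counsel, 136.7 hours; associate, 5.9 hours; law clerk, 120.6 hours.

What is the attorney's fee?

Lead counsel: 80.0 × $785 = $62,800.00
Co-counsel: 136.7 × $520 = $71,084.00
Associate: 5.9 × $290 = $1,711.00
Law clerk: 120.6 × $90 = $10,854.00
Subtotal: $146,449.00
Less 18% discount: −$26,360.82
Total: $146,449.00 − $26,360.82 = $120,088.18

$120,088.18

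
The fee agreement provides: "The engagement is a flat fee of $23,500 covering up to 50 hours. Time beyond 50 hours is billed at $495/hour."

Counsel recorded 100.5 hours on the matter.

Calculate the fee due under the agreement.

$48,497.50

Flat fee: $23,500.00
Excess hours: 100.5 − 50 = 50.5
Overrun: 50.5 × $495 = $24,997.50
Total: $23,500.00 + $24,997.50 = $48,497.50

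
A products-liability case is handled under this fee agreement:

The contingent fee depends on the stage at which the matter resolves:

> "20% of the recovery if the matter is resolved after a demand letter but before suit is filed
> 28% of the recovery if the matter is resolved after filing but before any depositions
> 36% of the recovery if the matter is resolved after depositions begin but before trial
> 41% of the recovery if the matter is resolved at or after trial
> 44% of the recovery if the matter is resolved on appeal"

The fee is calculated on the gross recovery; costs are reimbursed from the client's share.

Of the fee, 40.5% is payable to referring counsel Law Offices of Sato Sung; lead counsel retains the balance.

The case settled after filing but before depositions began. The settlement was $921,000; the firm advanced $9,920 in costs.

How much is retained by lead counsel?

$153,438.60

Fee base is the gross recovery, $921,000; costs are reimbursed separately.
The matter settled after filing but before depositions began, so the 28% rate applies.
$921,000 × 28% = $257,880.00
Referral share: 40.5% of $257,880.00 = $104,441.40; lead counsel retains $257,880.00 − $104,441.40 = $153,438.60.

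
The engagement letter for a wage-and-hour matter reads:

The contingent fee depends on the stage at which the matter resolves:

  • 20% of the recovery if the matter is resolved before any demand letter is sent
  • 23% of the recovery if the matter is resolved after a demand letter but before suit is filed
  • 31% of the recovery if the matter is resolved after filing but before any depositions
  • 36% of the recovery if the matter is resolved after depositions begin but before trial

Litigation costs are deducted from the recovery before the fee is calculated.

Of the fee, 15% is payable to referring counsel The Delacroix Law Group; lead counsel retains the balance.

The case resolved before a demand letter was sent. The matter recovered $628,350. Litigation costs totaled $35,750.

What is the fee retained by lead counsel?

$100,742.00

Fee base (net of costs): $628,350 − $35,750 = $592,600
The matter resolved before a demand letter was sent, so the 20% rate applies.
$592,600 × 20% = $118,520.00
Referral share: 15% of $118,520.00 = $17,778.00; lead counsel retains $118,520.00 − $17,778.00 = $100,742.00.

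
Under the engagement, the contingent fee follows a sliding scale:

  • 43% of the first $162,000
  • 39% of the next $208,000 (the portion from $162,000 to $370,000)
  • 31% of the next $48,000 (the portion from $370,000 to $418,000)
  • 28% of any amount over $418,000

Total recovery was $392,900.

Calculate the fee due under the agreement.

First $162,000 at 43% = $69,660.00
Next $208,000 at 39% = $81,120.00
Remaining $22,900 at 31% = $7,099.00
Fee: $69,660.00 + $81,120.00 + $7,099.00 = $157,879.00

$157,879.00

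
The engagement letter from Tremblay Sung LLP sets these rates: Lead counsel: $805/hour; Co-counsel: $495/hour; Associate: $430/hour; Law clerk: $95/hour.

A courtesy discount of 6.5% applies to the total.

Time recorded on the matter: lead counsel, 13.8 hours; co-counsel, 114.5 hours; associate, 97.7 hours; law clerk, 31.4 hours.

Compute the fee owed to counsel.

$105,449.77

Lead counsel: 13.8 × $805 = $11,109.00
Co-counsel: 114.5 × $495 = $56,677.50
Associate: 97.7 × $430 = $42,011.00
Law clerk: 31.4 × $95 = $2,983.00
Subtotal: $112,780.50
Less 6.5% discount: −$7,330.73
Total: $112,780.50 − $7,330.73 = $105,449.77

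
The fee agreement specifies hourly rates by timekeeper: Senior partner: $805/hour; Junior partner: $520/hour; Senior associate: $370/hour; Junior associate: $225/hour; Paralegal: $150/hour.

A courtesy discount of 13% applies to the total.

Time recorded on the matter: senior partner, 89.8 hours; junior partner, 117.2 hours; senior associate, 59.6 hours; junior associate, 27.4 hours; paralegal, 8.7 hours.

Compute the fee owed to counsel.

$141,596.85

Senior partner: 89.8 × $805 = $72,289.00
Junior partner: 117.2 × $520 = $60,944.00
Senior associate: 59.6 × $370 = $22,052.00
Junior associate: 27.4 × $225 = $6,165.00
Paralegal: 8.7 × $150 = $1,305.00
Subtotal: $162,755.00
Less 13% discount: −$21,158.15
Total: $162,755.00 − $21,158.15 = $141,596.85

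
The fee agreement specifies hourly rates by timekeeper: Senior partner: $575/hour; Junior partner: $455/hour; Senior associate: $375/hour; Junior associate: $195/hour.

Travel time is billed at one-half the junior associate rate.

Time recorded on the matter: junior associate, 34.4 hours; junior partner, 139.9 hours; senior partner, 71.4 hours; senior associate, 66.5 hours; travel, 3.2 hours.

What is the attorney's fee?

Senior partner: 71.4 × $575 = $41,055.00
Junior partner: 139.9 × $455 = $63,654.50
Senior associate: 66.5 × $375 = $24,937.50
Junior associate: 34.4 × $195 = $6,708.00
Subtotal: $41,055.00 + $63,654.50 + $24,937.50 + $6,708.00 = $136,355.00
Travel: 3.2 × ($195 ÷ 2) = 3.2 × $97.50 = $312.00
Total: $136,355.00 + $312.00 = $136,667.00

$136,667.00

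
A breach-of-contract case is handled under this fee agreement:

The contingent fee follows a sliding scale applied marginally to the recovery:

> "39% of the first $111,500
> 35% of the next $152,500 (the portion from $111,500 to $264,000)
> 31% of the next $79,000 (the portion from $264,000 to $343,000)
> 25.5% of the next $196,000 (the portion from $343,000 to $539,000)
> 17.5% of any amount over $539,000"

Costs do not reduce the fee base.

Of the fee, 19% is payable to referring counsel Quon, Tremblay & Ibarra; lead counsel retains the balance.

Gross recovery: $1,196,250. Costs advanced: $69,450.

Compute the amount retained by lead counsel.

$231,942.49

Fee base is the gross recovery, $1,196,250; costs are reimbursed separately.
First $111,500 at 39% = $43,485.00
Next $152,500 at 35% = $53,375.00
Next $79,000 at 31% = $24,490.00
Next $196,000 at 25.5% = $49,980.00
Remaining $657,250 at 17.5% = $115,018.75
Fee: $43,485.00 + $53,375.00 + $24,490.00 + $49,980.00 + $115,018.75 = $286,348.75
Referral share: 19% of $286,348.75 = $54,406.26; lead counsel retains $286,348.75 − $54,406.26 = $231,942.49.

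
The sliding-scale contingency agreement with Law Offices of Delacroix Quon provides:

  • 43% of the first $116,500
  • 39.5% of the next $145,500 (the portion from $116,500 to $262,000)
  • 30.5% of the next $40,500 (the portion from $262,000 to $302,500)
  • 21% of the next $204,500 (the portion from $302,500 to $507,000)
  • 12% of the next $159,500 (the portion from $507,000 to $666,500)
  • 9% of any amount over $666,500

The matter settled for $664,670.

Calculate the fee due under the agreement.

$181,785.40

First $116,500 at 43% = $50,095.00
Next $145,500 at 39.5% = $57,472.50
Next $40,500 at 30.5% = $12,352.50
Next $204,500 at 21% = $42,945.00
Remaining $157,670 at 12% = $18,920.40
Fee: $50,095.00 + $57,472.50 + $12,352.50 + $42,945.00 + $18,920.40 = $181,785.40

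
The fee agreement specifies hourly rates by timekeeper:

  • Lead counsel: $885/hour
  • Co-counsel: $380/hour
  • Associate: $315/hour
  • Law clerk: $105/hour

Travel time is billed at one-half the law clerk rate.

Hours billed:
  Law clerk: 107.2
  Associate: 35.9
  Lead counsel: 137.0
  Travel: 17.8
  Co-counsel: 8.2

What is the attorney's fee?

Lead counsel: 137.0 × $885 = $121,245.00
Co-counsel: 8.2 × $380 = $3,116.00
Associate: 35.9 × $315 = $11,308.50
Law clerk: 107.2 × $105 = $11,256.00
Subtotal: $121,245.00 + $3,116.00 + $11,308.50 + $11,256.00 = $146,925.50
Travel: 17.8 × ($105 ÷ 2) = 17.8 × $52.50 = $934.50
Total: $146,925.50 + $934.50 = $147,860.00

$147,860.00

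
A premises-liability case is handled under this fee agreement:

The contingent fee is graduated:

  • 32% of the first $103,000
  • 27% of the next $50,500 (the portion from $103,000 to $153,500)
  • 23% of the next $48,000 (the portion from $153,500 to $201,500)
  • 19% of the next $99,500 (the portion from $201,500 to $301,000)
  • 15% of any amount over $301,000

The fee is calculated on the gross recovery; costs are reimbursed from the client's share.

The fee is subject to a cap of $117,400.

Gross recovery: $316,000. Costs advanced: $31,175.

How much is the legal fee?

$78,790.00

Fee base is the gross recovery, $316,000; costs are reimbursed separately.
First $103,000 at 32% = $32,960.00
Next $50,500 at 27% = $13,635.00
Next $48,000 at 23% = $11,040.00
Next $99,500 at 19% = $18,905.00
Remaining $15,000 at 15% = $2,250.00
Fee: $32,960.00 + $13,635.00 + $11,040.00 + $18,905.00 + $2,250.00 = $78,790.00
$78,790.00 is under the $117,400 cap.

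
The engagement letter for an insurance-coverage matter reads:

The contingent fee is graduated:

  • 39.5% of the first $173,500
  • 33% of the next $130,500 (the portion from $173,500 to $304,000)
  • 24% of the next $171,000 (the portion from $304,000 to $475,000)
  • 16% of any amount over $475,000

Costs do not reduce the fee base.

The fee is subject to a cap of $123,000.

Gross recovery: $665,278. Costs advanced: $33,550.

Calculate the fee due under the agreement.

$123,000.00

Fee base is the gross recovery, $665,278; costs are reimbursed separately.
First $173,500 at 39.5% = $68,532.50
Next $130,500 at 33% = $43,065.00
Next $171,000 at 24% = $41,040.00
Remaining $190,278 at 16% = $30,444.48
Fee: $68,532.50 + $43,065.00 + $41,040.00 + $30,444.48 = $183,081.98
$183,081.98 exceeds the $123,000 cap, so the fee is capped at $123,000.00.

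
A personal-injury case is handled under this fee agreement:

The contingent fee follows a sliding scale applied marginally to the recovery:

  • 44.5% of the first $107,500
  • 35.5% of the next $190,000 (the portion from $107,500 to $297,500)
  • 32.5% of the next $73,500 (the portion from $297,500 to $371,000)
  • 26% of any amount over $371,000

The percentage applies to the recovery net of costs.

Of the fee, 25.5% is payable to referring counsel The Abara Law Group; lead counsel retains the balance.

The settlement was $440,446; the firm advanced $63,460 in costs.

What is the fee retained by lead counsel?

$104,844.86

Fee base (net of costs): $440,446 − $63,460 = $376,986
First $107,500 at 44.5% = $47,837.50
Next $190,000 at 35.5% = $67,450.00
Next $73,500 at 32.5% = $23,887.50
Remaining $5,986 at 26% = $1,556.36
Fee: $47,837.50 + $67,450.00 + $23,887.50 + $1,556.36 = $140,731.36
Referral share: 25.5% of $140,731.36 = $35,886.50; lead counsel retains $140,731.36 − $35,886.50 = $104,844.86.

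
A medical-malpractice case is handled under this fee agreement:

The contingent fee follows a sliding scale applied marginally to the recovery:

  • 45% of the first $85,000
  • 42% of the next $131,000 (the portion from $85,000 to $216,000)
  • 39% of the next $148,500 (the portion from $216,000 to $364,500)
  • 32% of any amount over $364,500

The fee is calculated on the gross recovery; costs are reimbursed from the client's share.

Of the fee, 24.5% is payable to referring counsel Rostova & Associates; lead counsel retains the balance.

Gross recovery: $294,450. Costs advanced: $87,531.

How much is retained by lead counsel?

$93,518.45

Fee base is the gross recovery, $294,450; costs are reimbursed separately.
First $85,000 at 45% = $38,250.00
Next $131,000 at 42% = $55,020.00
Remaining $78,450 at 39% = $30,595.50
Fee: $38,250.00 + $55,020.00 + $30,595.50 = $123,865.50
Referral share: 24.5% of $123,865.50 = $30,347.05; lead counsel retains $123,865.50 − $30,347.05 = $93,518.45.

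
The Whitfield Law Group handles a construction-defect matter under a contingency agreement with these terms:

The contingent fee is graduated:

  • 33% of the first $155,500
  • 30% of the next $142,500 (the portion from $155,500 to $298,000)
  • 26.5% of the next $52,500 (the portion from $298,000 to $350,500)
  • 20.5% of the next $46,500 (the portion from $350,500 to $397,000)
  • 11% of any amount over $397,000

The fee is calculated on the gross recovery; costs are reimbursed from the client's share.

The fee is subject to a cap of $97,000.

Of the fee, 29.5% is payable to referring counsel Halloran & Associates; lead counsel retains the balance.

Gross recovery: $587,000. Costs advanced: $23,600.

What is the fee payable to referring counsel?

Fee base is the gross recovery, $587,000; costs are reimbursed separately.
First $155,500 at 33% = $51,315.00
Next $142,500 at 30% = $42,750.00
Next $52,500 at 26.5% = $13,912.50
Next $46,500 at 20.5% = $9,532.50
Remaining $190,000 at 11% = $20,900.00
Fee: $51,315.00 + $42,750.00 + $13,912.50 + $9,532.50 + $20,900.00 = $138,410.00
$138,410.00 exceeds the $97,000 cap, so the fee is capped at $97,000.00.
Referral share: 29.5% of $97,000.00 = $28,615.00; lead counsel retains $97,000.00 − $28,615.00 = $68,385.00.

$28,615.00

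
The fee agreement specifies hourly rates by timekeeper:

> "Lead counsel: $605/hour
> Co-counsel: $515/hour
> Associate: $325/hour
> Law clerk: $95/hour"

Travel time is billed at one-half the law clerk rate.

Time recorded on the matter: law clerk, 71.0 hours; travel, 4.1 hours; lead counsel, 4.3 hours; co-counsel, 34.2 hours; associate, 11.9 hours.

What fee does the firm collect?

$31,021.75

Lead counsel: 4.3 × $605 = $2,601.50
Co-counsel: 34.2 × $515 = $17,613.00
Associate: 11.9 × $325 = $3,867.50
Law clerk: 71.0 × $95 = $6,745.00
Subtotal: $2,601.50 + $17,613.00 + $3,867.50 + $6,745.00 = $30,827.00
Travel: 4.1 × ($95 ÷ 2) = 4.1 × $47.50 = $194.75
Total: $30,827.00 + $194.75 = $31,021.75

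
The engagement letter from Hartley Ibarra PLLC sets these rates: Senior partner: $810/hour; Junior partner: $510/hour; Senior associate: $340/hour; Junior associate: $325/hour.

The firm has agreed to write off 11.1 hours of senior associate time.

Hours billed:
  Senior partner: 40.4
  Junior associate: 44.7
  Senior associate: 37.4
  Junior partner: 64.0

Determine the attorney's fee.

Senior partner: 40.4 × $810 = $32,724.00
Junior partner: 64.0 × $510 = $32,640.00
Senior associate: 37.4 × $340 = $12,716.00
Junior associate: 44.7 × $325 = $14,527.50
Subtotal: $92,607.50
Write-off: 11.1 × $340 = $3,774.00
Total: $92,607.50 − $3,774.00 = $88,833.50

$88,833.50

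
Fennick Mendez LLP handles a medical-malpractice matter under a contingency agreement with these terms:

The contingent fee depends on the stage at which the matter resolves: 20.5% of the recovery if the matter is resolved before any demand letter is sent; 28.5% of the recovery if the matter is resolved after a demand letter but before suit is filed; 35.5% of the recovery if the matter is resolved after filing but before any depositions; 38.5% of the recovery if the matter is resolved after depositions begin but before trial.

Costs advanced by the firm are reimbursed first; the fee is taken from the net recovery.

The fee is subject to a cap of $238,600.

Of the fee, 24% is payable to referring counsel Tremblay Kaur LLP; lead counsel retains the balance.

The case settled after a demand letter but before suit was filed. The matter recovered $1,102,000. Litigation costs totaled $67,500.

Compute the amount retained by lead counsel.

$181,336.00

Fee base (net of costs): $1,102,000 − $67,500 = $1,034,500
The matter settled after a demand letter but before suit was filed, so the 28.5% rate applies.
$1,034,500 × 28.5% = $294,832.50
$294,832.50 exceeds the $238,600 cap, so the fee is capped at $238,600.00.
Referral share: 24% of $238,600.00 = $57,264.00; lead counsel retains $238,600.00 − $57,264.00 = $181,336.00.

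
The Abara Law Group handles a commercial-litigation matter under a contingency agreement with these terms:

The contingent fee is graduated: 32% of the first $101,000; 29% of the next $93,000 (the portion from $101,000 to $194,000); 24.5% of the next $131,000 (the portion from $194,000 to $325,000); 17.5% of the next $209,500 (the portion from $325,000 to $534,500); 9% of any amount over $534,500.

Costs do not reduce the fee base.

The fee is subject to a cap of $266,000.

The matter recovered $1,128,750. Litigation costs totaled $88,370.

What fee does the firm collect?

Fee base is the gross recovery, $1,128,750; costs are reimbursed separately.
First $101,000 at 32% = $32,320.00
Next $93,000 at 29% = $26,970.00
Next $131,000 at 24.5% = $32,095.00
Next $209,500 at 17.5% = $36,662.50
Remaining $594,250 at 9% = $53,482.50
Fee: $32,320.00 + $26,970.00 + $32,095.00 + $36,662.50 + $53,482.50 = $181,530.00
$181,530.00 is under the $266,000 cap.

$181,530.00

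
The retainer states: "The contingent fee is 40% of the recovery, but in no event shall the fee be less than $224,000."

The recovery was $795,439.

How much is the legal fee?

40% of $795,439 = $318,175.60
That exceeds the $224,000 minimum.

$318,175.60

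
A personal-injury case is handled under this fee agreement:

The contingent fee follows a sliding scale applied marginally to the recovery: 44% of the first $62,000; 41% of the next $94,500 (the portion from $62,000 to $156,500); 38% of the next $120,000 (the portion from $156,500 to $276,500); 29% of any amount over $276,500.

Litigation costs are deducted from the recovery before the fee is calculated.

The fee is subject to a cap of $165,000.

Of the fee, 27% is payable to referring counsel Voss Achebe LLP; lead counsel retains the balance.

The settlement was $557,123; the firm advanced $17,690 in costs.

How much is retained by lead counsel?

Fee base (net of costs): $557,123 − $17,690 = $539,433
First $62,000 at 44% = $27,280.00
Next $94,500 at 41% = $38,745.00
Next $120,000 at 38% = $45,600.00
Remaining $262,933 at 29% = $76,250.57
Fee: $27,280.00 + $38,745.00 + $45,600.00 + $76,250.57 = $187,875.57
$187,875.57 exceeds the $165,000 cap, so the fee is capped at $165,000.00.
Referral share: 27% of $165,000.00 = $44,550.00; lead counsel retains $165,000.00 − $44,550.00 = $120,450.00.

$120,450.00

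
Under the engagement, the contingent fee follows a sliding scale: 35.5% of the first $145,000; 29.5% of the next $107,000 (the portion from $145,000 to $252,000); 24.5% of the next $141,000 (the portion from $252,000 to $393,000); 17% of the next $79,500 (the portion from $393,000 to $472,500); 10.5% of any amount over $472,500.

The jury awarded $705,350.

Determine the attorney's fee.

$155,549.25

First $145,000 at 35.5% = $51,475.00
Next $107,000 at 29.5% = $31,565.00
Next $141,000 at 24.5% = $34,545.00
Next $79,500 at 17% = $13,515.00
Remaining $232,850 at 10.5% = $24,449.25
Fee: $51,475.00 + $31,565.00 + $34,545.00 + $13,515.00 + $24,449.25 = $155,549.25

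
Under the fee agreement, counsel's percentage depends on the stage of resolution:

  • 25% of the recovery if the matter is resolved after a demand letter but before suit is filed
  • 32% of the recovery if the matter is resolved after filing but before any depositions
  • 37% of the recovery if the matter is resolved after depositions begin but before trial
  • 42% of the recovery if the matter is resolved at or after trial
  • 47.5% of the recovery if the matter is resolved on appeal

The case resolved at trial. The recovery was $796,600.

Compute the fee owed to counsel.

$334,572.00

The matter resolved at trial, so the 42% rate applies.
$796,600 × 42% = $334,572.00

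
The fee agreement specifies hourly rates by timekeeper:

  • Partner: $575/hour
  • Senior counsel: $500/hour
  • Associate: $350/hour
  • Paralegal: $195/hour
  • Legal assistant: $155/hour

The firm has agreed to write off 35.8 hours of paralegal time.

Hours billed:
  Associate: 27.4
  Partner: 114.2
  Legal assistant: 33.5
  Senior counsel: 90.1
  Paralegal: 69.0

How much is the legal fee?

$131,971.50

Partner: 114.2 × $575 = $65,665.00
Senior counsel: 90.1 × $500 = $45,050.00
Associate: 27.4 × $350 = $9,590.00
Paralegal: 69.0 × $195 = $13,455.00
Legal assistant: 33.5 × $155 = $5,192.50
Subtotal: $138,952.50
Write-off: 35.8 × $195 = $6,981.00
Total: $138,952.50 − $6,981.00 = $131,971.50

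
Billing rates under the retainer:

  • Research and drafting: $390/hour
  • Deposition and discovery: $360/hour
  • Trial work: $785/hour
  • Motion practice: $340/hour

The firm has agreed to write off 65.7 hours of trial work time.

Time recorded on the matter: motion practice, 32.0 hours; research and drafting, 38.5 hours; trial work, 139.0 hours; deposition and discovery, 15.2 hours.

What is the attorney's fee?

Research and drafting: 38.5 × $390 = $15,015.00
Deposition and discovery: 15.2 × $360 = $5,472.00
Trial work: 139.0 × $785 = $109,115.00
Motion practice: 32.0 × $340 = $10,880.00
Subtotal: $140,482.00
Write-off: 65.7 × $785 = $51,574.50
Total: $140,482.00 − $51,574.50 = $88,907.50

$88,907.50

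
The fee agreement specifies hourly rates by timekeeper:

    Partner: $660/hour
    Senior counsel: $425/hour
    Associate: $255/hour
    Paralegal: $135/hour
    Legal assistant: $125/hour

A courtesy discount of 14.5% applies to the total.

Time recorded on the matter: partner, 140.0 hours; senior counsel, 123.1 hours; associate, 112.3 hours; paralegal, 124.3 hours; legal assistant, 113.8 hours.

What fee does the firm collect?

Partner: 140.0 × $660 = $92,400.00
Senior counsel: 123.1 × $425 = $52,317.50
Associate: 112.3 × $255 = $28,636.50
Paralegal: 124.3 × $135 = $16,780.50
Legal assistant: 113.8 × $125 = $14,225.00
Subtotal: $204,359.50
Less 14.5% discount: −$29,632.13
Total: $204,359.50 − $29,632.13 = $174,727.37

$174,727.37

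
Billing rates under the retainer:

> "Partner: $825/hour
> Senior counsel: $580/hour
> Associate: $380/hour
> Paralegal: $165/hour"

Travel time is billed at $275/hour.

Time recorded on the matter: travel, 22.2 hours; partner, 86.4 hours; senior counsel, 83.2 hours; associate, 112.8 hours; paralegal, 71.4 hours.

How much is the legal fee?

$180,286.00

Partner: 86.4 × $825 = $71,280.00
Senior counsel: 83.2 × $580 = $48,256.00
Associate: 112.8 × $380 = $42,864.00
Paralegal: 71.4 × $165 = $11,781.00
Subtotal: $71,280.00 + $48,256.00 + $42,864.00 + $11,781.00 = $174,181.00
Travel: 22.2 × $275 = $6,105.00
Total: $174,181.00 + $6,105.00 = $180,286.00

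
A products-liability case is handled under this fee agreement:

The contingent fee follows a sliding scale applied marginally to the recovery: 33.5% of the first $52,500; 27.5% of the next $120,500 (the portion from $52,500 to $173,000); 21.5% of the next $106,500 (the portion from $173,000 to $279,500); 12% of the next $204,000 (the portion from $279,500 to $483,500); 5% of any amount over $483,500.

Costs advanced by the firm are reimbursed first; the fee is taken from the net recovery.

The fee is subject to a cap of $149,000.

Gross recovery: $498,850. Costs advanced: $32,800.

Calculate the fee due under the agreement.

Fee base (net of costs): $498,850 − $32,800 = $466,050
First $52,500 at 33.5% = $17,587.50
Next $120,500 at 27.5% = $33,137.50
Next $106,500 at 21.5% = $22,897.50
Remaining $186,550 at 12% = $22,386.00
Fee: $17,587.50 + $33,137.50 + $22,897.50 + $22,386.00 = $96,008.50
$96,008.50 is under the $149,000 cap.

$96,008.50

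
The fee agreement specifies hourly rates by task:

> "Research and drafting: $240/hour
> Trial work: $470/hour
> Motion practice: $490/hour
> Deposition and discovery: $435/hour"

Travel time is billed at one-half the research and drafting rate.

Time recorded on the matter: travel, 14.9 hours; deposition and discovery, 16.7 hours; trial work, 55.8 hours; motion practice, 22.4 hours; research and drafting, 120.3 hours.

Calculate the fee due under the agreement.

$75,126.50

Research and drafting: 120.3 × $240 = $28,872.00
Trial work: 55.8 × $470 = $26,226.00
Motion practice: 22.4 × $490 = $10,976.00
Deposition and discovery: 16.7 × $435 = $7,264.50
Subtotal: $28,872.00 + $26,226.00 + $10,976.00 + $7,264.50 = $73,338.50
Travel: 14.9 × ($240 ÷ 2) = 14.9 × $120.00 = $1,788.00
Total: $73,338.50 + $1,788.00 = $75,126.50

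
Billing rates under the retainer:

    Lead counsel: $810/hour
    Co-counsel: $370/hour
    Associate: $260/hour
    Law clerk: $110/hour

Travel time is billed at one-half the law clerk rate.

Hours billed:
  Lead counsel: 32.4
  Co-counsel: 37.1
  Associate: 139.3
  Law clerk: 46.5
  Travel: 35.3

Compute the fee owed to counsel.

Lead counsel: 32.4 × $810 = $26,244.00
Co-counsel: 37.1 × $370 = $13,727.00
Associate: 139.3 × $260 = $36,218.00
Law clerk: 46.5 × $110 = $5,115.00
Subtotal: $26,244.00 + $13,727.00 + $36,218.00 + $5,115.00 = $81,304.00
Travel: 35.3 × ($110 ÷ 2) = 35.3 × $55.00 = $1,941.50
Total: $81,304.00 + $1,941.50 = $83,245.50

$83,245.50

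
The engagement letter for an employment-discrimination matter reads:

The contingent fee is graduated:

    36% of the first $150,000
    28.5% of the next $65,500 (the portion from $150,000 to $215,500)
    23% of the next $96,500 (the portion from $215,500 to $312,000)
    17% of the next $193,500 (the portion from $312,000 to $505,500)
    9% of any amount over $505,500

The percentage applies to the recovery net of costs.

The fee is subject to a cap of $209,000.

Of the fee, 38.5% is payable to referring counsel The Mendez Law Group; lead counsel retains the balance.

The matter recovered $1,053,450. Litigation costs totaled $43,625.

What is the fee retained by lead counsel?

Fee base (net of costs): $1,053,450 − $43,625 = $1,009,825
First $150,000 at 36% = $54,000.00
Next $65,500 at 28.5% = $18,667.50
Next $96,500 at 23% = $22,195.00
Next $193,500 at 17% = $32,895.00
Remaining $504,325 at 9% = $45,389.25
Fee: $54,000.00 + $18,667.50 + $22,195.00 + $32,895.00 + $45,389.25 = $173,146.75
$173,146.75 is under the $209,000 cap.
Referral share: 38.5% of $173,146.75 = $66,661.50; lead counsel retains $173,146.75 − $66,661.50 = $106,485.25.

$106,485.25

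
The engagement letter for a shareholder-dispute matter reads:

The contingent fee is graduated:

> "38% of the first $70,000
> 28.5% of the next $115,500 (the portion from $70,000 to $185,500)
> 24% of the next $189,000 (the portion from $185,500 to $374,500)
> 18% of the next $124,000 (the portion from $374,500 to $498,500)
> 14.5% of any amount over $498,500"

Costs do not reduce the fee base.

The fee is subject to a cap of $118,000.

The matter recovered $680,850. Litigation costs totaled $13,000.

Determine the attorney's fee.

Fee base is the gross recovery, $680,850; costs are reimbursed separately.
First $70,000 at 38% = $26,600.00
Next $115,500 at 28.5% = $32,917.50
Next $189,000 at 24% = $45,360.00
Next $124,000 at 18% = $22,320.00
Remaining $182,350 at 14.5% = $26,440.75
Fee: $26,600.00 + $32,917.50 + $45,360.00 + $22,320.00 + $26,440.75 = $153,638.25
$153,638.25 exceeds the $118,000 cap, so the fee is capped at $118,000.00.

$118,000.00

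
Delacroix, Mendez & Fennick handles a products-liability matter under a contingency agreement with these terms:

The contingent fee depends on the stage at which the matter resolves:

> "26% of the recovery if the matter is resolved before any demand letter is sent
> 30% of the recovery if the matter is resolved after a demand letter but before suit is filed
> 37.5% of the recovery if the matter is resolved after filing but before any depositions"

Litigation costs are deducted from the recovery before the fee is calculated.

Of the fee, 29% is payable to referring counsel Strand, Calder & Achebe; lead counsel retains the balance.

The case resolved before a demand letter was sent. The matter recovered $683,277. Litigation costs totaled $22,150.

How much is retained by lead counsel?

$122,044.04

Fee base (net of costs): $683,277 − $22,150 = $661,127
The matter resolved before a demand letter was sent, so the 26% rate applies.
$661,127 × 26% = $171,893.02
Referral share: 29% of $171,893.02 = $49,848.98; lead counsel retains $171,893.02 − $49,848.98 = $122,044.04.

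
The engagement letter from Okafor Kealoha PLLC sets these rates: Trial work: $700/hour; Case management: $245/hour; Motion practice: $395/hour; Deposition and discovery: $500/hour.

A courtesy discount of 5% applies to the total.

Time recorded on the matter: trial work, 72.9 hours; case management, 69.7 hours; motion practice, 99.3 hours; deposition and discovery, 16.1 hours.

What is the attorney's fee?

Trial work: 72.9 × $700 = $51,030.00
Case management: 69.7 × $245 = $17,076.50
Motion practice: 99.3 × $395 = $39,223.50
Deposition and discovery: 16.1 × $500 = $8,050.00
Subtotal: $115,380.00
Less 5% discount: −$5,769.00
Total: $115,380.00 − $5,769.00 = $109,611.00

$109,611.00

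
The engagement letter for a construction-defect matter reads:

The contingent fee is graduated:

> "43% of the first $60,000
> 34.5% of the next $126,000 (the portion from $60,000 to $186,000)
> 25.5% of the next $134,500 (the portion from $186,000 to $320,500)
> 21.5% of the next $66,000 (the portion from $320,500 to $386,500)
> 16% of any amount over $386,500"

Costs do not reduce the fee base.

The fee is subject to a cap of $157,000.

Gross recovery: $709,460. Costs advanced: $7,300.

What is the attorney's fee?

Fee base is the gross recovery, $709,460; costs are reimbursed separately.
First $60,000 at 43% = $25,800.00
Next $126,000 at 34.5% = $43,470.00
Next $134,500 at 25.5% = $34,297.50
Next $66,000 at 21.5% = $14,190.00
Remaining $322,960 at 16% = $51,673.60
Fee: $25,800.00 + $43,470.00 + $34,297.50 + $14,190.00 + $51,673.60 = $169,431.10
$169,431.10 exceeds the $157,000 cap, so the fee is capped at $157,000.00.

$157,000.00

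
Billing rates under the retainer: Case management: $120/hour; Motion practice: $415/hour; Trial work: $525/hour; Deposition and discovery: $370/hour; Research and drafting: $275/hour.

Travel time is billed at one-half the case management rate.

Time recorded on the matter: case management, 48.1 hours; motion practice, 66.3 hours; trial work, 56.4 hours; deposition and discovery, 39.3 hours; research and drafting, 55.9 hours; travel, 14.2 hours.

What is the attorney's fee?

Case management: 48.1 × $120 = $5,772.00
Motion practice: 66.3 × $415 = $27,514.50
Trial work: 56.4 × $525 = $29,610.00
Deposition and discovery: 39.3 × $370 = $14,541.00
Research and drafting: 55.9 × $275 = $15,372.50
Subtotal: $5,772.00 + $27,514.50 + $29,610.00 + $14,541.00 + $15,372.50 = $92,810.00
Travel: 14.2 × ($120 ÷ 2) = 14.2 × $60.00 = $852.00
Total: $92,810.00 + $852.00 = $93,662.00

$93,662.00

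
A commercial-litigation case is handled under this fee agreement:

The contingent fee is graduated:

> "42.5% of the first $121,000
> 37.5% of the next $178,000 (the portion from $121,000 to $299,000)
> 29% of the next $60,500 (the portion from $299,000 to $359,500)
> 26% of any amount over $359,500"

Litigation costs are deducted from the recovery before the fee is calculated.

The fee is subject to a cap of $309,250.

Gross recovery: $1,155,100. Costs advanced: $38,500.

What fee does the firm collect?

Fee base (net of costs): $1,155,100 − $38,500 = $1,116,600
First $121,000 at 42.5% = $51,425.00
Next $178,000 at 37.5% = $66,750.00
Next $60,500 at 29% = $17,545.00
Remaining $757,100 at 26% = $196,846.00
Fee: $51,425.00 + $66,750.00 + $17,545.00 + $196,846.00 = $332,566.00
$332,566.00 exceeds the $309,250 cap, so the fee is capped at $309,250.00.

$309,250.00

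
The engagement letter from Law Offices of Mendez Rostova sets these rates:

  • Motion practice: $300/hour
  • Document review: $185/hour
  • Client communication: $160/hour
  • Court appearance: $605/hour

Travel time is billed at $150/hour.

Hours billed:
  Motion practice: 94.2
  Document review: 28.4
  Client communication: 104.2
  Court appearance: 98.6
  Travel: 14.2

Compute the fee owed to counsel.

$111,969.00

Motion practice: 94.2 × $300 = $28,260.00
Document review: 28.4 × $185 = $5,254.00
Client communication: 104.2 × $160 = $16,672.00
Court appearance: 98.6 × $605 = $59,653.00
Subtotal: $28,260.00 + $5,254.00 + $16,672.00 + $59,653.00 = $109,839.00
Travel: 14.2 × $150 = $2,130.00
Total: $109,839.00 + $2,130.00 = $111,969.00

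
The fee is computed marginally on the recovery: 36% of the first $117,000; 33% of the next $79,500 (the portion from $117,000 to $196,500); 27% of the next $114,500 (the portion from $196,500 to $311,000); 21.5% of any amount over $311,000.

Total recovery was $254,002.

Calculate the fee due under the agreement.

First $117,000 at 36% = $42,120.00
Next $79,500 at 33% = $26,235.00
Remaining $57,502 at 27% = $15,525.54
Fee: $42,120.00 + $26,235.00 + $15,525.54 = $83,880.54

$83,880.54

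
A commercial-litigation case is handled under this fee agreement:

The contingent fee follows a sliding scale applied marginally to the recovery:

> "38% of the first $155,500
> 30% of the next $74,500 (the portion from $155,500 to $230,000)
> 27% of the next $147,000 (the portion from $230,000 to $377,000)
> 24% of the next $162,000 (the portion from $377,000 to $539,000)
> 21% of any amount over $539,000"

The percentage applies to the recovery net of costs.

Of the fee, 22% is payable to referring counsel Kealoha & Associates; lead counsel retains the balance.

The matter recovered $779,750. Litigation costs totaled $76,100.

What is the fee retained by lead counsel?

Fee base (net of costs): $779,750 − $76,100 = $703,650
First $155,500 at 38% = $59,090.00
Next $74,500 at 30% = $22,350.00
Next $147,000 at 27% = $39,690.00
Next $162,000 at 24% = $38,880.00
Remaining $164,650 at 21% = $34,576.50
Fee: $59,090.00 + $22,350.00 + $39,690.00 + $38,880.00 + $34,576.50 = $194,586.50
Referral share: 22% of $194,586.50 = $42,809.03; lead counsel retains $194,586.50 − $42,809.03 = $151,777.47.

$151,777.47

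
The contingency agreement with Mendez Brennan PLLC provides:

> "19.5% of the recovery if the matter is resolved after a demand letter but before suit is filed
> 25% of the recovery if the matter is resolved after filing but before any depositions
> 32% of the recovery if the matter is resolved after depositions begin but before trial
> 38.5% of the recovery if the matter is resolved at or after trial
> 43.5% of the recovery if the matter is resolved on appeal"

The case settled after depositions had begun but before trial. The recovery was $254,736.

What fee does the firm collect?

The matter settled after depositions had begun but before trial, so the 32% rate applies.
$254,736 × 32% = $81,515.52

$81,515.52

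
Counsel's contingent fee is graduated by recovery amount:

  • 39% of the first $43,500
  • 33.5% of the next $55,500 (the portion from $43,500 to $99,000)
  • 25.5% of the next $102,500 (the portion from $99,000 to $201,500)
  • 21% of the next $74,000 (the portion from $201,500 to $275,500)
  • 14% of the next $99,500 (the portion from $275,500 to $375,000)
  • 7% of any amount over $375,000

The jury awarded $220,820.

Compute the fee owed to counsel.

First $43,500 at 39% = $16,965.00
Next $55,500 at 33.5% = $18,592.50
Next $102,500 at 25.5% = $26,137.50
Remaining $19,320 at 21% = $4,057.20
Fee: $16,965.00 + $18,592.50 + $26,137.50 + $4,057.20 = $65,752.20

$65,752.20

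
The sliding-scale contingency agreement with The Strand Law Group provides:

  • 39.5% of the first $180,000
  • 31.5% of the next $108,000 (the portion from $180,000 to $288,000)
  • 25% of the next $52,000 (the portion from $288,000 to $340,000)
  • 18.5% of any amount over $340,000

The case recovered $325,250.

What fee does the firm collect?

First $180,000 at 39.5% = $71,100.00
Next $108,000 at 31.5% = $34,020.00
Remaining $37,250 at 25% = $9,312.50
Fee: $71,100.00 + $34,020.00 + $9,312.50 = $114,432.50

$114,432.50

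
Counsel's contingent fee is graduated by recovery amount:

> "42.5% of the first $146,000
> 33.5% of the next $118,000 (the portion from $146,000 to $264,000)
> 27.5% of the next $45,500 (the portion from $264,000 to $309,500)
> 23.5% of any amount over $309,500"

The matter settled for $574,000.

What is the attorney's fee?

First $146,000 at 42.5% = $62,050.00
Next $118,000 at 33.5% = $39,530.00
Next $45,500 at 27.5% = $12,512.50
Remaining $264,500 at 23.5% = $62,157.50
Fee: $62,050.00 + $39,530.00 + $12,512.50 + $62,157.50 = $176,250.00

$176,250.00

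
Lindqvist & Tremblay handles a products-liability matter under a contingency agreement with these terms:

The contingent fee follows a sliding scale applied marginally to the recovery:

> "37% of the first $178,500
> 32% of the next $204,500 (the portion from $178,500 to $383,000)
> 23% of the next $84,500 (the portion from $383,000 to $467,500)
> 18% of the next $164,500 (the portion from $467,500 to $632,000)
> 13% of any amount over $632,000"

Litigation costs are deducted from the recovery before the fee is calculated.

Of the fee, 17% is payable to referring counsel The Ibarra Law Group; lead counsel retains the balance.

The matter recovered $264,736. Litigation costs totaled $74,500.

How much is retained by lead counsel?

Fee base (net of costs): $264,736 − $74,500 = $190,236
First $178,500 at 37% = $66,045.00
Remaining $11,736 at 32% = $3,755.52
Fee: $66,045.00 + $3,755.52 = $69,800.52
Referral share: 17% of $69,800.52 = $11,866.09; lead counsel retains $69,800.52 − $11,866.09 = $57,934.43.

$57,934.43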